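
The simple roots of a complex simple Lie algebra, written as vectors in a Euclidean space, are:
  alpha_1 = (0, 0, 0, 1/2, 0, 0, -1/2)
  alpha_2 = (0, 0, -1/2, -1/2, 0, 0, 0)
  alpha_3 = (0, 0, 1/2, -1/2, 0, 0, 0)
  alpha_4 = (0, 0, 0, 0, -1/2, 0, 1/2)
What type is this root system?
D_4

Compute the Cartan integers a_ij = 2(alpha_i, alpha_j)/(alpha_j, alpha_j); the resulting 4x4 Cartan matrix is
[[2, -1, -1, -1], [-1, 2, 0, 0], [-1, 0, 2, 0], [-1, 0, 0, 2]].
All simple roots have the same length, so the diagram is simply laced. The associated Dynkin diagram is a chain of 2 nodes with a fork of two nodes at one end (D_4), so the type is D_4 (the algebra so(8)).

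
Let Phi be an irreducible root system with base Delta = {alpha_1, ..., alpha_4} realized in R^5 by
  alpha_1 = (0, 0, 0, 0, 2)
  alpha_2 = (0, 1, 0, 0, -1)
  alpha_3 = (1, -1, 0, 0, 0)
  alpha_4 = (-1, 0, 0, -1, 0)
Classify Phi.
C_4 (sp(8))

Compute the Cartan integers a_ij = 2(alpha_i, alpha_j)/(alpha_j, alpha_j); the resulting 4x4 Cartan matrix is
[[2, -2, 0, 0], [-1, 2, -1, 0], [0, -1, 2, -1], [0, 0, -1, 2]].
The roots have two lengths (squared-length ratio 2:1); the short ones are alpha_{2,3,4}. The associated Dynkin diagram is a chain of 4 nodes with a double edge at one end; the terminal node there is the unique long simple root (C_4), so the type is C_4 (the algebra sp(8)).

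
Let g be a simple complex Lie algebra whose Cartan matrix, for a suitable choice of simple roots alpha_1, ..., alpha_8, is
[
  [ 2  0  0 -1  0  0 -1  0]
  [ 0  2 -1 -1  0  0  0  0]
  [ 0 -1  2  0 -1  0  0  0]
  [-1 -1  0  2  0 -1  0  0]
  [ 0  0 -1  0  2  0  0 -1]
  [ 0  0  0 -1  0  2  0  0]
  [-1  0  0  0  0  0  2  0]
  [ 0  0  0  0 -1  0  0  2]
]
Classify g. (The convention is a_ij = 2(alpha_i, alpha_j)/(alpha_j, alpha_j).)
The matrix has rank 8 with 2's on the diagonal. Reading the off-diagonal entries as Dynkin edges (a single edge where a_ij = a_ji = -1; a double or triple edge where a_ij * a_ji = 2 or 3), the diagram is a chain of 7 nodes with one extra node attached to the third node from one end (E_8). One simple-root ordering that puts it in standard form is (alpha_7, alpha_6, alpha_1, alpha_4, alpha_2, alpha_3, alpha_5, alpha_8). So the algebra is type E_8.

E_8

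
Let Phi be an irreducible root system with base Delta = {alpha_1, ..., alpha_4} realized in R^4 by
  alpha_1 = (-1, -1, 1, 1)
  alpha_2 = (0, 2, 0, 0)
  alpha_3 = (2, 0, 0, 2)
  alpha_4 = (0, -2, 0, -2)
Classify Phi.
type F_4

Compute the Cartan integers a_ij = 2(alpha_i, alpha_j)/(alpha_j, alpha_j); the resulting 4x4 Cartan matrix is
[[2, -1, 0, 0], [-1, 2, 0, -1], [0, 0, 2, -1], [0, -2, -1, 2]].
The roots have two lengths (squared-length ratio 2:1); the short ones are alpha_{1,2}. The associated Dynkin diagram is a chain of 4 nodes with a double edge between the middle two (F_4), so the type is F_4.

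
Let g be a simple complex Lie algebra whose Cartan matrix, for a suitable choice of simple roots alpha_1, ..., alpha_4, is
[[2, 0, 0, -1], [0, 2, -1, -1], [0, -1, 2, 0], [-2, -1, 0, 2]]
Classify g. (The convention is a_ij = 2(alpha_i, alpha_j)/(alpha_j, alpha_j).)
type B_4

The matrix has rank 4 with 2's on the diagonal. Reading the off-diagonal entries as Dynkin edges (a single edge where a_ij = a_ji = -1; a double or triple edge where a_ij * a_ji = 2 or 3), the diagram is a chain of 4 nodes with a double edge at one end; the terminal node there is the unique short simple root (B_4). One simple-root ordering that puts it in standard form is (alpha_3, alpha_2, alpha_4, alpha_1). So the algebra is type B_4, i.e. so(9).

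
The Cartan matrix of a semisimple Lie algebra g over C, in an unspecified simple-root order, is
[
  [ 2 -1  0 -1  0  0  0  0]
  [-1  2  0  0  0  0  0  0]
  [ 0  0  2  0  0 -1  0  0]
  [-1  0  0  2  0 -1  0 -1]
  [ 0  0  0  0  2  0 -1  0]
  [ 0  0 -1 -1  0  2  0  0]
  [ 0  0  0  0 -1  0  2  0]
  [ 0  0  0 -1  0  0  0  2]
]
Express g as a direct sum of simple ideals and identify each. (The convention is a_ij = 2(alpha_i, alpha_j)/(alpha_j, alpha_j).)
A_2 (sl(3)) ⊕ E_6

The diagram associated to this matrix has two connected components: the simple roots {alpha_5, alpha_7} form a chain of 2 nodes with single edges (A_2), and {alpha_1, alpha_2, alpha_3, alpha_4, alpha_6, alpha_8} form a chain of 5 nodes with one extra node attached to the third node from one end (E_6). A semisimple Lie algebra decomposes uniquely as the direct sum of simple ideals, one per connected component of its Dynkin diagram, so g ≅ A_2 ⊕ E_6 (dimension 8 + 78 = 86).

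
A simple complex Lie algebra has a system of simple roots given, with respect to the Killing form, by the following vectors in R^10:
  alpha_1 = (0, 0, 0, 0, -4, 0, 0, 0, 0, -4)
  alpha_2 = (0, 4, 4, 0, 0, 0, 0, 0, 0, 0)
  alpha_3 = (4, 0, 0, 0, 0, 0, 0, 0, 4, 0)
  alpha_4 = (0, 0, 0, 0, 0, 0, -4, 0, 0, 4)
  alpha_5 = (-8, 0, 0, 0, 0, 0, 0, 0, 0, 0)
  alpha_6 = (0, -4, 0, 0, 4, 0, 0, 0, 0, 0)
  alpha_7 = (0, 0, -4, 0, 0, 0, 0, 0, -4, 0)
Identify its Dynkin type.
Compute the Cartan integers a_ij = 2(alpha_i, alpha_j)/(alpha_j, alpha_j); the resulting 7x7 Cartan matrix is
[[2, 0, 0, -1, 0, -1, 0], [0, 2, 0, 0, 0, -1, -1], [0, 0, 2, 0, -1, 0, -1], [-1, 0, 0, 2, 0, 0, 0], [0, 0, -2, 0, 2, 0, 0], [-1, -1, 0, 0, 0, 2, 0], [0, -1, -1, 0, 0, 0, 2]].
The roots have two lengths (squared-length ratio 2:1); the short ones are alpha_{1,2,3,4,6,7}. The associated Dynkin diagram is a chain of 7 nodes with a double edge at one end; the terminal node there is the unique long simple root (C_7), so the type is C_7 (the algebra sp(14)).

C7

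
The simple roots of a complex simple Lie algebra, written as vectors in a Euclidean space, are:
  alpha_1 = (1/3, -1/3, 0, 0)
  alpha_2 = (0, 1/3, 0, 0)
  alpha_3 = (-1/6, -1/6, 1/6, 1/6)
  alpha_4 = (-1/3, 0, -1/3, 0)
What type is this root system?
type F_4

Compute the Cartan integers a_ij = 2(alpha_i, alpha_j)/(alpha_j, alpha_j); the resulting 4x4 Cartan matrix is
[[2, -2, 0, -1], [-1, 2, -1, 0], [0, -1, 2, 0], [-1, 0, 0, 2]].
The roots have two lengths (squared-length ratio 2:1); the short ones are alpha_{2,3}. The associated Dynkin diagram is a chain of 4 nodes with a double edge between the middle two (F_4), so the type is F_4.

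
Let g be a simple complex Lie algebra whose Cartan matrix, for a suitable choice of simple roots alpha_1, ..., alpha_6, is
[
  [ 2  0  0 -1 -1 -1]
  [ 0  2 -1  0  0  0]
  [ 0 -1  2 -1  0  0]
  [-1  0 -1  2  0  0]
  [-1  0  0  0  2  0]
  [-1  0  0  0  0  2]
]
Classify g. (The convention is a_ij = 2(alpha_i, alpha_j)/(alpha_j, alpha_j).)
The matrix has rank 6 with 2's on the diagonal. Reading the off-diagonal entries as Dynkin edges (a single edge where a_ij = a_ji = -1; a double or triple edge where a_ij * a_ji = 2 or 3), the diagram is a chain of 4 nodes with a fork of two nodes at one end (D_6). One simple-root ordering that puts it in standard form is (alpha_2, alpha_3, alpha_4, alpha_1, alpha_5, alpha_6). So the algebra is type D_6, i.e. so(12).

type D_6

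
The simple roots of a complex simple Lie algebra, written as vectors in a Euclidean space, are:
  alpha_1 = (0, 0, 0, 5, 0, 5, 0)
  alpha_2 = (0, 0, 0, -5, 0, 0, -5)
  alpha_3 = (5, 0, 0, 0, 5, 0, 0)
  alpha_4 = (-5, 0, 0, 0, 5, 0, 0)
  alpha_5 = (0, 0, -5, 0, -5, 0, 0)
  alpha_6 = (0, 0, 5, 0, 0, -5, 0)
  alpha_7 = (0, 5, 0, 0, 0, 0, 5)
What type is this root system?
Compute the Cartan integers a_ij = 2(alpha_i, alpha_j)/(alpha_j, alpha_j); the resulting 7x7 Cartan matrix is
[[2, -1, 0, 0, 0, -1, 0], [-1, 2, 0, 0, 0, 0, -1], [0, 0, 2, 0, -1, 0, 0], [0, 0, 0, 2, -1, 0, 0], [0, 0, -1, -1, 2, -1, 0], [-1, 0, 0, 0, -1, 2, 0], [0, -1, 0, 0, 0, 0, 2]].
All simple roots have the same length, so the diagram is simply laced. The associated Dynkin diagram is a chain of 5 nodes with a fork of two nodes at one end (D_7), so the type is D_7 (the algebra so(14)).

D_7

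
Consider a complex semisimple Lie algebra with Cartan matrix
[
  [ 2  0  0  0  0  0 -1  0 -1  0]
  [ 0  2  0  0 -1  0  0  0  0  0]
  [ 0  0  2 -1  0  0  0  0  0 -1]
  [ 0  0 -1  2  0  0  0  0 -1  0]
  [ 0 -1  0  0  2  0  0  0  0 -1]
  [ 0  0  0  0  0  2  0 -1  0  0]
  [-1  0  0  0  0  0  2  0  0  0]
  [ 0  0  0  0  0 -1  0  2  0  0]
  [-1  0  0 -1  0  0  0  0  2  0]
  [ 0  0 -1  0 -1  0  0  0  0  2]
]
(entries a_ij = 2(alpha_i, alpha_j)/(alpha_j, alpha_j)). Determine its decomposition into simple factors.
The diagram associated to this matrix has two connected components: the simple roots {alpha_6, alpha_8} form a chain of 2 nodes with single edges (A_2), and {alpha_1, alpha_2, alpha_3, alpha_4, alpha_5, alpha_7, alpha_9, alpha_10} form a chain of 8 nodes with single edges (A_8). A semisimple Lie algebra decomposes uniquely as the direct sum of simple ideals, one per connected component of its Dynkin diagram, so g ≅ A_2 ⊕ A_8 (dimension 8 + 80 = 88).

A_2 ⊕ A_8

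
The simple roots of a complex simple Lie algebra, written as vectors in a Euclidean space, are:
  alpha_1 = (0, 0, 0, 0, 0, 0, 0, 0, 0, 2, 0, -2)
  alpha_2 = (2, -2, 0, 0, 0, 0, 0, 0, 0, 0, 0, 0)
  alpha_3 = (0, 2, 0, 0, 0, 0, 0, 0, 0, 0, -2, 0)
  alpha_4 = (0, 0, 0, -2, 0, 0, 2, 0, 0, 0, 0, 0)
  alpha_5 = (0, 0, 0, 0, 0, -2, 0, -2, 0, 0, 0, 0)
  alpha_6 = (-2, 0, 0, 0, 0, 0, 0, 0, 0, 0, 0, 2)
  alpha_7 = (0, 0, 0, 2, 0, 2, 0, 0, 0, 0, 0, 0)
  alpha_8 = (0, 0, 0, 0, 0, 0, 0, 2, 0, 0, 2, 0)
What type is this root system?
A_8

Compute the Cartan integers a_ij = 2(alpha_i, alpha_j)/(alpha_j, alpha_j); the resulting 8x8 Cartan matrix is
[[2, 0, 0, 0, 0, -1, 0, 0], [0, 2, -1, 0, 0, -1, 0, 0], [0, -1, 2, 0, 0, 0, 0, -1], [0, 0, 0, 2, 0, 0, -1, 0], [0, 0, 0, 0, 2, 0, -1, -1], [-1, -1, 0, 0, 0, 2, 0, 0], [0, 0, 0, -1, -1, 0, 2, 0], [0, 0, -1, 0, -1, 0, 0, 2]].
All simple roots have the same length, so the diagram is simply laced. The associated Dynkin diagram is a chain of 8 nodes with single edges (A_8), so the type is A_8 (the algebra sl(9)).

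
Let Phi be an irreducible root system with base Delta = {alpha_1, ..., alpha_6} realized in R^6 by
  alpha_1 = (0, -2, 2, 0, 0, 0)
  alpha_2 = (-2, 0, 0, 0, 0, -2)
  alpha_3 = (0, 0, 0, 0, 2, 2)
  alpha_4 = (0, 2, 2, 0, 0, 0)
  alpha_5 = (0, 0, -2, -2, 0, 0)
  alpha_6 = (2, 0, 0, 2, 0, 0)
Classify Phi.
Compute the Cartan integers a_ij = 2(alpha_i, alpha_j)/(alpha_j, alpha_j); the resulting 6x6 Cartan matrix is
[[2, 0, 0, 0, -1, 0], [0, 2, -1, 0, 0, -1], [0, -1, 2, 0, 0, 0], [0, 0, 0, 2, -1, 0], [-1, 0, 0, -1, 2, -1], [0, -1, 0, 0, -1, 2]].
All simple roots have the same length, so the diagram is simply laced. The associated Dynkin diagram is a chain of 4 nodes with a fork of two nodes at one end (D_6), so the type is D_6 (the algebra so(12)).

D_6 (so(12))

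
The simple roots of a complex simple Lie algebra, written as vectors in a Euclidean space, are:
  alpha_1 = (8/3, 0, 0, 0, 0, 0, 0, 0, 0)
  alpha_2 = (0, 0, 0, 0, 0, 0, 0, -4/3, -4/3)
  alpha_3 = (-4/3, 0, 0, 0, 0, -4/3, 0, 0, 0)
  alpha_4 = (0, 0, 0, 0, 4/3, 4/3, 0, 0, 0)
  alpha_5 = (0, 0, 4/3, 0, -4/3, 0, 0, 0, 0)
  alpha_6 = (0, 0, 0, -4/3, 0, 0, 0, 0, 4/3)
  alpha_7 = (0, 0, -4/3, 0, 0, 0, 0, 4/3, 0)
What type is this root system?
Compute the Cartan integers a_ij = 2(alpha_i, alpha_j)/(alpha_j, alpha_j); the resulting 7x7 Cartan matrix is
[[2, 0, -2, 0, 0, 0, 0], [0, 2, 0, 0, 0, -1, -1], [-1, 0, 2, -1, 0, 0, 0], [0, 0, -1, 2, -1, 0, 0], [0, 0, 0, -1, 2, 0, -1], [0, -1, 0, 0, 0, 2, 0], [0, -1, 0, 0, -1, 0, 2]].
The roots have two lengths (squared-length ratio 2:1); the short ones are alpha_{2,3,4,5,6,7}. The associated Dynkin diagram is a chain of 7 nodes with a double edge at one end; the terminal node there is the unique long simple root (C_7), so the type is C_7 (the algebra sp(14)).

C_7 (sp(14))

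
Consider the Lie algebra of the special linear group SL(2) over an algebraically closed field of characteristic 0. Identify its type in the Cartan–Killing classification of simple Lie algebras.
A1

This is sl(2), which has dimension 2^2 - 1 = 3 and rank 2 - 1 = 1 (a Cartan subalgebra is the diagonal traceless matrices). In the classification of classical Lie algebras, the special linear algebra sl(n+1) has type A_n; here n = 1, so the Dynkin diagram is a chain of 1 nodes with single edges (A_1). Hence the type is A_1.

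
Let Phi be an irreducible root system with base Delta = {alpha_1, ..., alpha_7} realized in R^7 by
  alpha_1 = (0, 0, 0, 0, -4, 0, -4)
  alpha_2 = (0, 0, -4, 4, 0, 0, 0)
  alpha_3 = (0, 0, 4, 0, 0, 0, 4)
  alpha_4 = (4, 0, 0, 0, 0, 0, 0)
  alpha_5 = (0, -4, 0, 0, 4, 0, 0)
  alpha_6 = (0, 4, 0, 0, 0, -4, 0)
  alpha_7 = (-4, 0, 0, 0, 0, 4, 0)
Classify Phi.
type B_7

Compute the Cartan integers a_ij = 2(alpha_i, alpha_j)/(alpha_j, alpha_j); the resulting 7x7 Cartan matrix is
[[2, 0, -1, 0, -1, 0, 0], [0, 2, -1, 0, 0, 0, 0], [-1, -1, 2, 0, 0, 0, 0], [0, 0, 0, 2, 0, 0, -1], [-1, 0, 0, 0, 2, -1, 0], [0, 0, 0, 0, -1, 2, -1], [0, 0, 0, -2, 0, -1, 2]].
The roots have two lengths (squared-length ratio 2:1); the short ones are alpha_{4}. The associated Dynkin diagram is a chain of 7 nodes with a double edge at one end; the terminal node there is the unique short simple root (B_7), so the type is B_7 (the algebra so(15)).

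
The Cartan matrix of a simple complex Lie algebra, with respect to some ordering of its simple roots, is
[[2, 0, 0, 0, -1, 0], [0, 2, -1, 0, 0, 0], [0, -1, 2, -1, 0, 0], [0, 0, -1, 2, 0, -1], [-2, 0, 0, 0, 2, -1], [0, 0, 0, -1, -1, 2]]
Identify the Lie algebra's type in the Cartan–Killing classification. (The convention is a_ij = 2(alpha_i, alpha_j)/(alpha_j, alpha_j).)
The matrix has rank 6 with 2's on the diagonal. Reading the off-diagonal entries as Dynkin edges (a single edge where a_ij = a_ji = -1; a double or triple edge where a_ij * a_ji = 2 or 3), the diagram is a chain of 6 nodes with a double edge at one end; the terminal node there is the unique short simple root (B_6). One simple-root ordering that puts it in standard form is (alpha_2, alpha_3, alpha_4, alpha_6, alpha_5, alpha_1). So the algebra is type B_6, i.e. so(13).

B_6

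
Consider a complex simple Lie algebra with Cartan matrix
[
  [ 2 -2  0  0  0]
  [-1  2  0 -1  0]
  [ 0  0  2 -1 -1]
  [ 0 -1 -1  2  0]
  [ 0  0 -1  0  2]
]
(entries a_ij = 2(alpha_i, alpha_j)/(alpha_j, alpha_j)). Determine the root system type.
The matrix has rank 5 with 2's on the diagonal. Reading the off-diagonal entries as Dynkin edges (a single edge where a_ij = a_ji = -1; a double or triple edge where a_ij * a_ji = 2 or 3), the diagram is a chain of 5 nodes with a double edge at one end; the terminal node there is the unique long simple root (C_5). One simple-root ordering that puts it in standard form is (alpha_5, alpha_3, alpha_4, alpha_2, alpha_1). So the algebra is type C_5, i.e. sp(10).

C_5 (sp(10))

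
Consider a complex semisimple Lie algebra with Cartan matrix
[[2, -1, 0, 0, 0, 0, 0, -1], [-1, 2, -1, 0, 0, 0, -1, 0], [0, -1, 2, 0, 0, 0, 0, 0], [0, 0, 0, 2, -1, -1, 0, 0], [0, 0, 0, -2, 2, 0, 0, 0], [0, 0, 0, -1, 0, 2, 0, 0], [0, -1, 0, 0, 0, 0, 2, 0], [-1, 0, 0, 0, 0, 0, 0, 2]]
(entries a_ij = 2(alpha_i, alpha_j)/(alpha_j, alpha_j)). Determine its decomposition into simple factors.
The diagram associated to this matrix has two connected components: the simple roots {alpha_4, alpha_5, alpha_6} form a chain of 3 nodes with a double edge at one end; the terminal node there is the unique long simple root (C_3), and {alpha_1, alpha_2, alpha_3, alpha_7, alpha_8} form a chain of 3 nodes with a fork of two nodes at one end (D_5). A semisimple Lie algebra decomposes uniquely as the direct sum of simple ideals, one per connected component of its Dynkin diagram, so g ≅ C_3 ⊕ D_5 (dimension 21 + 45 = 66).

C3 ⊕ D5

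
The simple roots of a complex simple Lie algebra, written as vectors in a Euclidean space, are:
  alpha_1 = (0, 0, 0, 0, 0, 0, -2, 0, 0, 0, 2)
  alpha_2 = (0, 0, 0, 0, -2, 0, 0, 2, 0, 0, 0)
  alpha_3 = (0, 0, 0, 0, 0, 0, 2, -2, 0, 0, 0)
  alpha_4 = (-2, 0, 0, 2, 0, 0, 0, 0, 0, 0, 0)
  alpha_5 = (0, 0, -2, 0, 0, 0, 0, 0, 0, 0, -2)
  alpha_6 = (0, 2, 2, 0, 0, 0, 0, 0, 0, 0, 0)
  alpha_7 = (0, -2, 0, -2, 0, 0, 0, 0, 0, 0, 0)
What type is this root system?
A_7

Compute the Cartan integers a_ij = 2(alpha_i, alpha_j)/(alpha_j, alpha_j); the resulting 7x7 Cartan matrix is
[[2, 0, -1, 0, -1, 0, 0], [0, 2, -1, 0, 0, 0, 0], [-1, -1, 2, 0, 0, 0, 0], [0, 0, 0, 2, 0, 0, -1], [-1, 0, 0, 0, 2, -1, 0], [0, 0, 0, 0, -1, 2, -1], [0, 0, 0, -1, 0, -1, 2]].
All simple roots have the same length, so the diagram is simply laced. The associated Dynkin diagram is a chain of 7 nodes with single edges (A_7), so the type is A_7 (the algebra sl(8)).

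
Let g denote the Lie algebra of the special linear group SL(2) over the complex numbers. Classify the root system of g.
A1

This is sl(2), which has dimension 2^2 - 1 = 3 and rank 2 - 1 = 1 (a Cartan subalgebra is the diagonal traceless matrices). In the classification of classical Lie algebras, the special linear algebra sl(n+1) has type A_n; here n = 1, so the Dynkin diagram is a chain of 1 nodes with single edges (A_1). Hence the type is A_1.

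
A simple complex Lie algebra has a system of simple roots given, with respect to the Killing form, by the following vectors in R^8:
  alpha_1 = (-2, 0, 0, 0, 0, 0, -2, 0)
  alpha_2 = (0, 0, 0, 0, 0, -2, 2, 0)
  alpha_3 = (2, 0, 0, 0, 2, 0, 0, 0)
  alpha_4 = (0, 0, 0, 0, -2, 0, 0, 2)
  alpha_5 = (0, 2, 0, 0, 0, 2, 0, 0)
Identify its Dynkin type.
type A_5

Compute the Cartan integers a_ij = 2(alpha_i, alpha_j)/(alpha_j, alpha_j); the resulting 5x5 Cartan matrix is
[[2, -1, -1, 0, 0], [-1, 2, 0, 0, -1], [-1, 0, 2, -1, 0], [0, 0, -1, 2, 0], [0, -1, 0, 0, 2]].
All simple roots have the same length, so the diagram is simply laced. The associated Dynkin diagram is a chain of 5 nodes with single edges (A_5), so the type is A_5 (the algebra sl(6)).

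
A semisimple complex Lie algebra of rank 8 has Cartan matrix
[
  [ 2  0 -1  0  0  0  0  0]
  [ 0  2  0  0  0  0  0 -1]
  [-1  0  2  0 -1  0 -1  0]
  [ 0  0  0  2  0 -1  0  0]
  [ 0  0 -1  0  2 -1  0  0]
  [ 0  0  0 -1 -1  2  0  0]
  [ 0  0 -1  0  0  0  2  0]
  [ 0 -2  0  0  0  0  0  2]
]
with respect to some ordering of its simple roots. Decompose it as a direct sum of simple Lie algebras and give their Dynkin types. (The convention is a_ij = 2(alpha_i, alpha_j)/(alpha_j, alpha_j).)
The diagram associated to this matrix has two connected components: the simple roots {alpha_2, alpha_8} form a chain of 2 nodes with a double edge at one end; the terminal node there is the unique short simple root (B_2), and {alpha_1, alpha_3, alpha_4, alpha_5, alpha_6, alpha_7} form a chain of 4 nodes with a fork of two nodes at one end (D_6). A semisimple Lie algebra decomposes uniquely as the direct sum of simple ideals, one per connected component of its Dynkin diagram, so g ≅ B_2 ⊕ D_6 (dimension 10 + 66 = 76).

B2 ⊕ D6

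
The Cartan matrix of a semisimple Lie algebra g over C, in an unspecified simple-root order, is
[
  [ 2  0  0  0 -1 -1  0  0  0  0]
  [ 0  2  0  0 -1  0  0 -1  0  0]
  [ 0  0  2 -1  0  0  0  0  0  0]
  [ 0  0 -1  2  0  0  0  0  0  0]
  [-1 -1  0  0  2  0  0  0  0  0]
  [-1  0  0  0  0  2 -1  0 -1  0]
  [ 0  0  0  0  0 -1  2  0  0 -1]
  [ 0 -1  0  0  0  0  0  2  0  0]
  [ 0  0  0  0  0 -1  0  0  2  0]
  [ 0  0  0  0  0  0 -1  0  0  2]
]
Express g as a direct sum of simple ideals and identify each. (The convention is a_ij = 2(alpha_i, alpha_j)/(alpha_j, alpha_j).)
type A_2 + type E_8

The diagram associated to this matrix has two connected components: the simple roots {alpha_3, alpha_4} form a chain of 2 nodes with single edges (A_2), and {alpha_1, alpha_2, alpha_5, alpha_6, alpha_7, alpha_8, alpha_9, alpha_10} form a chain of 7 nodes with one extra node attached to the third node from one end (E_8). A semisimple Lie algebra decomposes uniquely as the direct sum of simple ideals, one per connected component of its Dynkin diagram, so g ≅ A_2 ⊕ E_8 (dimension 8 + 248 = 256).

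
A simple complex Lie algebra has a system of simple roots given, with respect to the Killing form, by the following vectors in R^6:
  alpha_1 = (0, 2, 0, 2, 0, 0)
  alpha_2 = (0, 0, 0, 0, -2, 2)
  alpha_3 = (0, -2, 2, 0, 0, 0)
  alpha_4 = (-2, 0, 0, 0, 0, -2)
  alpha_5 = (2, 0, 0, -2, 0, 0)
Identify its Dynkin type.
A5

Compute the Cartan integers a_ij = 2(alpha_i, alpha_j)/(alpha_j, alpha_j); the resulting 5x5 Cartan matrix is
[[2, 0, -1, 0, -1], [0, 2, 0, -1, 0], [-1, 0, 2, 0, 0], [0, -1, 0, 2, -1], [-1, 0, 0, -1, 2]].
All simple roots have the same length, so the diagram is simply laced. The associated Dynkin diagram is a chain of 5 nodes with single edges (A_5), so the type is A_5 (the algebra sl(6)).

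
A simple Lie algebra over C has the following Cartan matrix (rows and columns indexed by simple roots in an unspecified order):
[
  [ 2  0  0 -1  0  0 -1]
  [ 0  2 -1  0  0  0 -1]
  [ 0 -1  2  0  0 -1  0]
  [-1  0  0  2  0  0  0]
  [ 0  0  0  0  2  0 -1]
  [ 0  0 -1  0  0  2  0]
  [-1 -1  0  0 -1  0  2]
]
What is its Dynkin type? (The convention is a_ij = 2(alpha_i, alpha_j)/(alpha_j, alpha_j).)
The matrix has rank 7 with 2's on the diagonal. Reading the off-diagonal entries as Dynkin edges (a single edge where a_ij = a_ji = -1; a double or triple edge where a_ij * a_ji = 2 or 3), the diagram is a chain of 6 nodes with one extra node attached to the third node from one end (E_7). One simple-root ordering that puts it in standard form is (alpha_4, alpha_5, alpha_1, alpha_7, alpha_2, alpha_3, alpha_6). So the algebra is type E_7.

E_7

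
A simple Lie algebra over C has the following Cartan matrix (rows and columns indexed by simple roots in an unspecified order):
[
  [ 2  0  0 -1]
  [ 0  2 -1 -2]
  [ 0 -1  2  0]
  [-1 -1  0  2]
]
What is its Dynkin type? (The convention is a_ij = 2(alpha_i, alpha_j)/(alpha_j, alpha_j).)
The matrix has rank 4 with 2's on the diagonal. Reading the off-diagonal entries as Dynkin edges (a single edge where a_ij = a_ji = -1; a double or triple edge where a_ij * a_ji = 2 or 3), the diagram is a chain of 4 nodes with a double edge between the middle two (F_4). One simple-root ordering that puts it in standard form is (alpha_3, alpha_2, alpha_4, alpha_1). So the algebra is type F_4.

F_4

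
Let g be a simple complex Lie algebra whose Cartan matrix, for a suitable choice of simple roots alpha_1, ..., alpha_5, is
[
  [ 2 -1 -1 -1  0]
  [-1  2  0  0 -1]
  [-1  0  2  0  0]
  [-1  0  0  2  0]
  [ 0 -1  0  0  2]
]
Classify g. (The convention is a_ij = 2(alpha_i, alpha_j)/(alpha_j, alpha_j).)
type D_5

The matrix has rank 5 with 2's on the diagonal. Reading the off-diagonal entries as Dynkin edges (a single edge where a_ij = a_ji = -1; a double or triple edge where a_ij * a_ji = 2 or 3), the diagram is a chain of 3 nodes with a fork of two nodes at one end (D_5). One simple-root ordering that puts it in standard form is (alpha_5, alpha_2, alpha_1, alpha_3, alpha_4). So the algebra is type D_5, i.e. so(10).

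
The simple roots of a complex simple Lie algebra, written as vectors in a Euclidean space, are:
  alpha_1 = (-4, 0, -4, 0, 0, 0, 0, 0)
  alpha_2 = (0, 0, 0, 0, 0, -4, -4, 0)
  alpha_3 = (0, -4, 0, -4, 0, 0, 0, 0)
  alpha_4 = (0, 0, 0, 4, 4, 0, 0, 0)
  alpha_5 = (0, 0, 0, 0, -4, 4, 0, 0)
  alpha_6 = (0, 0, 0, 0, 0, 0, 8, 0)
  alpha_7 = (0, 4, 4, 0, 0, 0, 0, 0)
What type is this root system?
Compute the Cartan integers a_ij = 2(alpha_i, alpha_j)/(alpha_j, alpha_j); the resulting 7x7 Cartan matrix is
[[2, 0, 0, 0, 0, 0, -1], [0, 2, 0, 0, -1, -1, 0], [0, 0, 2, -1, 0, 0, -1], [0, 0, -1, 2, -1, 0, 0], [0, -1, 0, -1, 2, 0, 0], [0, -2, 0, 0, 0, 2, 0], [-1, 0, -1, 0, 0, 0, 2]].
The roots have two lengths (squared-length ratio 2:1); the short ones are alpha_{1,2,3,4,5,7}. The associated Dynkin diagram is a chain of 7 nodes with a double edge at one end; the terminal node there is the unique long simple root (C_7), so the type is C_7 (the algebra sp(14)).

C_7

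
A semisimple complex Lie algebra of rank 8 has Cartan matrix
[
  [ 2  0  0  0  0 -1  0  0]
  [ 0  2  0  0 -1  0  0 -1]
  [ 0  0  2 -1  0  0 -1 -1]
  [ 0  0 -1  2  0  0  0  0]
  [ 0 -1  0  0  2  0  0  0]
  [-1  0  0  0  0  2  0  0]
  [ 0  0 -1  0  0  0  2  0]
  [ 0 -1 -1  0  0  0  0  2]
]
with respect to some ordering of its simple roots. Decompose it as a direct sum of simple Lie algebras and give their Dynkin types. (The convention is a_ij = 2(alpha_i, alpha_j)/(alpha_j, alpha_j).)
A_2 (sl(3)) ⊕ D_6 (so(12))

The diagram associated to this matrix has two connected components: the simple roots {alpha_1, alpha_6} form a chain of 2 nodes with single edges (A_2), and {alpha_2, alpha_3, alpha_4, alpha_5, alpha_7, alpha_8} form a chain of 4 nodes with a fork of two nodes at one end (D_6). A semisimple Lie algebra decomposes uniquely as the direct sum of simple ideals, one per connected component of its Dynkin diagram, so g ≅ A_2 ⊕ D_6 (dimension 8 + 66 = 74).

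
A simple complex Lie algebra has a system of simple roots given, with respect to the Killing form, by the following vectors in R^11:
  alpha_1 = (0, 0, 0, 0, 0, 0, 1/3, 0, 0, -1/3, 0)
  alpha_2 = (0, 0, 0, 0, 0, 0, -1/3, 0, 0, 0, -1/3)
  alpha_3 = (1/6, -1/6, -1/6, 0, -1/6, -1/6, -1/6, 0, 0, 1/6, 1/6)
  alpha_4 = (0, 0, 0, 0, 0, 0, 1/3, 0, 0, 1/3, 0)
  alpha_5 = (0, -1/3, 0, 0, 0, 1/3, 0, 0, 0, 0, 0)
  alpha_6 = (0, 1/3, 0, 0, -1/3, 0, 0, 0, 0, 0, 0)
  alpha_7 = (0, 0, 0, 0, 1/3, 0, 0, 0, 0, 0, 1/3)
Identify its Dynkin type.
Compute the Cartan integers a_ij = 2(alpha_i, alpha_j)/(alpha_j, alpha_j); the resulting 7x7 Cartan matrix is
[[2, -1, -1, 0, 0, 0, 0], [-1, 2, 0, -1, 0, 0, -1], [-1, 0, 2, 0, 0, 0, 0], [0, -1, 0, 2, 0, 0, 0], [0, 0, 0, 0, 2, -1, 0], [0, 0, 0, 0, -1, 2, -1], [0, -1, 0, 0, 0, -1, 2]].
All simple roots have the same length, so the diagram is simply laced. The associated Dynkin diagram is a chain of 6 nodes with one extra node attached to the third node from one end (E_7), so the type is E_7.

type E_7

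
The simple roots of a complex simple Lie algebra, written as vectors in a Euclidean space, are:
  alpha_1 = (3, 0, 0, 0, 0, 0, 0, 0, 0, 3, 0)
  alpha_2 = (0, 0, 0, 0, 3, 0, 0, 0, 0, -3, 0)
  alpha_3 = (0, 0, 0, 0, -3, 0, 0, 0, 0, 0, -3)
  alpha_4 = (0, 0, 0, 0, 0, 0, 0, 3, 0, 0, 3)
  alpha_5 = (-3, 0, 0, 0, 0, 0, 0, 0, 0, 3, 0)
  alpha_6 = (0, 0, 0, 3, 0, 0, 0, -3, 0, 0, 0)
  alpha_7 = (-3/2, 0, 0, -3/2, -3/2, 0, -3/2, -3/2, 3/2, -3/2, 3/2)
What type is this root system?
Compute the Cartan integers a_ij = 2(alpha_i, alpha_j)/(alpha_j, alpha_j); the resulting 7x7 Cartan matrix is
[[2, -1, 0, 0, 0, 0, -1], [-1, 2, -1, 0, -1, 0, 0], [0, -1, 2, -1, 0, 0, 0], [0, 0, -1, 2, 0, -1, 0], [0, -1, 0, 0, 2, 0, 0], [0, 0, 0, -1, 0, 2, 0], [-1, 0, 0, 0, 0, 0, 2]].
All simple roots have the same length, so the diagram is simply laced. The associated Dynkin diagram is a chain of 6 nodes with one extra node attached to the third node from one end (E_7), so the type is E_7.

E_7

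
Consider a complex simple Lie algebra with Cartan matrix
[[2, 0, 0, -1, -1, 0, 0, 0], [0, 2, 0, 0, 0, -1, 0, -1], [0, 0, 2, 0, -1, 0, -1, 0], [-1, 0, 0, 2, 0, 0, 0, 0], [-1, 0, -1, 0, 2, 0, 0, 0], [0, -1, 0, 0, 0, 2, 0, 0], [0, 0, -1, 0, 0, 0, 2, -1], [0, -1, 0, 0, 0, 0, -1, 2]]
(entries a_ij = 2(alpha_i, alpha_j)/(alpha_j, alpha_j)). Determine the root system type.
The matrix has rank 8 with 2's on the diagonal. Reading the off-diagonal entries as Dynkin edges (a single edge where a_ij = a_ji = -1; a double or triple edge where a_ij * a_ji = 2 or 3), the diagram is a chain of 8 nodes with single edges (A_8). One simple-root ordering that puts it in standard form is (alpha_6, alpha_2, alpha_8, alpha_7, alpha_3, alpha_5, alpha_1, alpha_4). So the algebra is type A_8, i.e. sl(9).

A_8 (sl(9))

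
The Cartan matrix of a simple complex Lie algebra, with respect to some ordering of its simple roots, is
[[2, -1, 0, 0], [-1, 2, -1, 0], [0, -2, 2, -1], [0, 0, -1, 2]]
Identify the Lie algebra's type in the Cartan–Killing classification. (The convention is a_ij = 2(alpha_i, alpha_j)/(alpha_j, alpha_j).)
F_4

The matrix has rank 4 with 2's on the diagonal. Reading the off-diagonal entries as Dynkin edges (a single edge where a_ij = a_ji = -1; a double or triple edge where a_ij * a_ji = 2 or 3), the diagram is a chain of 4 nodes with a double edge between the middle two (F_4). One simple-root ordering that puts it in standard form is (alpha_4, alpha_3, alpha_2, alpha_1). So the algebra is type F_4.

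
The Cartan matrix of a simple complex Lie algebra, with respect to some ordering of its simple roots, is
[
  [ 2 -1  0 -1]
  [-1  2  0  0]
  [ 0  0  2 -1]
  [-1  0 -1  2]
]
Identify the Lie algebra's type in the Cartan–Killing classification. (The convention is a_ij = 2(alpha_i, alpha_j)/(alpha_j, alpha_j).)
A_4 (sl(5))

The matrix has rank 4 with 2's on the diagonal. Reading the off-diagonal entries as Dynkin edges (a single edge where a_ij = a_ji = -1; a double or triple edge where a_ij * a_ji = 2 or 3), the diagram is a chain of 4 nodes with single edges (A_4). One simple-root ordering that puts it in standard form is (alpha_3, alpha_4, alpha_1, alpha_2). So the algebra is type A_4, i.e. sl(5).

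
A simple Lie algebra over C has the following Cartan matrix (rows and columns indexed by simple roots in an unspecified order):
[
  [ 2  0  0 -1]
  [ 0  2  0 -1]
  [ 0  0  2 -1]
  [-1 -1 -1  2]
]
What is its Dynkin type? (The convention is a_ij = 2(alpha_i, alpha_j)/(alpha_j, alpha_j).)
D4

The matrix has rank 4 with 2's on the diagonal. Reading the off-diagonal entries as Dynkin edges (a single edge where a_ij = a_ji = -1; a double or triple edge where a_ij * a_ji = 2 or 3), the diagram is a chain of 2 nodes with a fork of two nodes at one end (D_4). One simple-root ordering that puts it in standard form is (alpha_1, alpha_4, alpha_3, alpha_2). So the algebra is type D_4, i.e. so(8).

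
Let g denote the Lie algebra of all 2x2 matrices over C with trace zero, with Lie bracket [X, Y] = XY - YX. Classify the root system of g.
A1

This is sl(2), which has dimension 2^2 - 1 = 3 and rank 2 - 1 = 1 (a Cartan subalgebra is the diagonal traceless matrices). In the classification of classical Lie algebras, the special linear algebra sl(n+1) has type A_n; here n = 1, so the Dynkin diagram is a chain of 1 nodes with single edges (A_1). Hence the type is A_1.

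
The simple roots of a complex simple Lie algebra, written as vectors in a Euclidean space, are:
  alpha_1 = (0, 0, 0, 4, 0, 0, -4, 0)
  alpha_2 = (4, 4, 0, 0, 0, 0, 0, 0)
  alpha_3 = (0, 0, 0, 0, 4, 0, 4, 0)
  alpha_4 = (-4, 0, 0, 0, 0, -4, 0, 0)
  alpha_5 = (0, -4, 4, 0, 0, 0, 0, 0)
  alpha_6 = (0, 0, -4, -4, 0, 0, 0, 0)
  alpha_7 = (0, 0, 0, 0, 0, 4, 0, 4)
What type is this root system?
Compute the Cartan integers a_ij = 2(alpha_i, alpha_j)/(alpha_j, alpha_j); the resulting 7x7 Cartan matrix is
[[2, 0, -1, 0, 0, -1, 0], [0, 2, 0, -1, -1, 0, 0], [-1, 0, 2, 0, 0, 0, 0], [0, -1, 0, 2, 0, 0, -1], [0, -1, 0, 0, 2, -1, 0], [-1, 0, 0, 0, -1, 2, 0], [0, 0, 0, -1, 0, 0, 2]].
All simple roots have the same length, so the diagram is simply laced. The associated Dynkin diagram is a chain of 7 nodes with single edges (A_7), so the type is A_7 (the algebra sl(8)).

A_7 (sl(8))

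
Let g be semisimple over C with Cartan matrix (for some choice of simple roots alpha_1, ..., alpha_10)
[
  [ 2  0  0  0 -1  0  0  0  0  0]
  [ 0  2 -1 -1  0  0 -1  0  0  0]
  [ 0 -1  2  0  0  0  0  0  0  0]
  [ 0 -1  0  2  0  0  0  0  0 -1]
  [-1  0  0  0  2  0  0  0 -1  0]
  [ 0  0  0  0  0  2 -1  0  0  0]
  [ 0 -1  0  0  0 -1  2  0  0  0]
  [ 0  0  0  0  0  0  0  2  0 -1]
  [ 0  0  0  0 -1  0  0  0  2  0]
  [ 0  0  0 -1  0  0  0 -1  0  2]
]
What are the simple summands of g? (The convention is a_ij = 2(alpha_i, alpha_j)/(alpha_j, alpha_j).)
The diagram associated to this matrix has two connected components: the simple roots {alpha_1, alpha_5, alpha_9} form a chain of 3 nodes with single edges (A_3), and {alpha_2, alpha_3, alpha_4, alpha_6, alpha_7, alpha_8, alpha_10} form a chain of 6 nodes with one extra node attached to the third node from one end (E_7). A semisimple Lie algebra decomposes uniquely as the direct sum of simple ideals, one per connected component of its Dynkin diagram, so g ≅ A_3 ⊕ E_7 (dimension 15 + 133 = 148).

A_3 (sl(4)) ⊕ E_7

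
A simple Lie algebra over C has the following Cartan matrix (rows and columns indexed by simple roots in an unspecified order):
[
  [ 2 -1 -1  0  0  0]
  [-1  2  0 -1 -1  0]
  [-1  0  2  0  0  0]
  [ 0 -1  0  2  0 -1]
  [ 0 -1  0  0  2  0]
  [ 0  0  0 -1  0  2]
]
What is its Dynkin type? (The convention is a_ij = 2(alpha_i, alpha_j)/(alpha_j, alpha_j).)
The matrix has rank 6 with 2's on the diagonal. Reading the off-diagonal entries as Dynkin edges (a single edge where a_ij = a_ji = -1; a double or triple edge where a_ij * a_ji = 2 or 3), the diagram is a chain of 5 nodes with one extra node attached to the third node from one end (E_6). One simple-root ordering that puts it in standard form is (alpha_6, alpha_5, alpha_4, alpha_2, alpha_1, alpha_3). So the algebra is type E_6.

E6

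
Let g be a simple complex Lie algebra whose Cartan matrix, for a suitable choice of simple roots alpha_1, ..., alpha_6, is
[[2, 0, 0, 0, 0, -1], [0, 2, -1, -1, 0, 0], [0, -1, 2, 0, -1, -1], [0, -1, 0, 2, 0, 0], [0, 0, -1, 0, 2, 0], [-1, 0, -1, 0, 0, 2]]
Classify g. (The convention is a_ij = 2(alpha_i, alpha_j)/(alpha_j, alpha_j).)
E_6

The matrix has rank 6 with 2's on the diagonal. Reading the off-diagonal entries as Dynkin edges (a single edge where a_ij = a_ji = -1; a double or triple edge where a_ij * a_ji = 2 or 3), the diagram is a chain of 5 nodes with one extra node attached to the third node from one end (E_6). One simple-root ordering that puts it in standard form is (alpha_1, alpha_5, alpha_6, alpha_3, alpha_2, alpha_4). So the algebra is type E_6.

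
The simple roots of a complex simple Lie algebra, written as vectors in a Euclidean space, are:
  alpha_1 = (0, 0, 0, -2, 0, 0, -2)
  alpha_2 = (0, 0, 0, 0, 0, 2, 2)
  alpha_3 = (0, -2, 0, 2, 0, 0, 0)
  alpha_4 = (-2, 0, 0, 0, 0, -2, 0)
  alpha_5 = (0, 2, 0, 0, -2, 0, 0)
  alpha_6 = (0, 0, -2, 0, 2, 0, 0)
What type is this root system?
Compute the Cartan integers a_ij = 2(alpha_i, alpha_j)/(alpha_j, alpha_j); the resulting 6x6 Cartan matrix is
[[2, -1, -1, 0, 0, 0], [-1, 2, 0, -1, 0, 0], [-1, 0, 2, 0, -1, 0], [0, -1, 0, 2, 0, 0], [0, 0, -1, 0, 2, -1], [0, 0, 0, 0, -1, 2]].
All simple roots have the same length, so the diagram is simply laced. The associated Dynkin diagram is a chain of 6 nodes with single edges (A_6), so the type is A_6 (the algebra sl(7)).

A_6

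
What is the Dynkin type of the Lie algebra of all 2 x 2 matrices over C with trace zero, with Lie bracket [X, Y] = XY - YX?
This is sl(2), which has dimension 2^2 - 1 = 3 and rank 2 - 1 = 1 (a Cartan subalgebra is the diagonal traceless matrices). In the classification of classical Lie algebras, the special linear algebra sl(n+1) has type A_n; here n = 1, so the Dynkin diagram is a chain of 1 nodes with single edges (A_1). Hence the type is A_1.

A_1 (sl(2))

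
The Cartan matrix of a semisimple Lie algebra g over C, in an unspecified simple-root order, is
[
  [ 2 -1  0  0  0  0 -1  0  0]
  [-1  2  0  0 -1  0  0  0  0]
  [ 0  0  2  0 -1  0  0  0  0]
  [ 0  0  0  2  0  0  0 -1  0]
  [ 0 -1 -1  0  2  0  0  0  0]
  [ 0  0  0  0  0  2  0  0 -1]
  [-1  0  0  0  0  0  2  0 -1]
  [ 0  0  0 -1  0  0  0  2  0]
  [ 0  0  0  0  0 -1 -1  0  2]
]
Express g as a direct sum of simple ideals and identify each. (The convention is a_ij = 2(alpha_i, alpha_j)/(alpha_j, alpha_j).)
type A_2 ⊕ type A_7

The diagram associated to this matrix has two connected components: the simple roots {alpha_4, alpha_8} form a chain of 2 nodes with single edges (A_2), and {alpha_1, alpha_2, alpha_3, alpha_5, alpha_6, alpha_7, alpha_9} form a chain of 7 nodes with single edges (A_7). A semisimple Lie algebra decomposes uniquely as the direct sum of simple ideals, one per connected component of its Dynkin diagram, so g ≅ A_2 ⊕ A_7 (dimension 8 + 63 = 71).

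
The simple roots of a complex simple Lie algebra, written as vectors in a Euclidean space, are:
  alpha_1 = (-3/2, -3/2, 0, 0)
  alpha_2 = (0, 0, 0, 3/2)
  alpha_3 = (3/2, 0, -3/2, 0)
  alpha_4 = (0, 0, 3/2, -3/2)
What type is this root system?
B4

Compute the Cartan integers a_ij = 2(alpha_i, alpha_j)/(alpha_j, alpha_j); the resulting 4x4 Cartan matrix is
[[2, 0, -1, 0], [0, 2, 0, -1], [-1, 0, 2, -1], [0, -2, -1, 2]].
The roots have two lengths (squared-length ratio 2:1); the short ones are alpha_{2}. The associated Dynkin diagram is a chain of 4 nodes with a double edge at one end; the terminal node there is the unique short simple root (B_4), so the type is B_4 (the algebra so(9)).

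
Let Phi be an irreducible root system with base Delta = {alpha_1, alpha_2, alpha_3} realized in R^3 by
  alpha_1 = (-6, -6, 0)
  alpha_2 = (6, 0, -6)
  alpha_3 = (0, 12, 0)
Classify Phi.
type C_3

Compute the Cartan integers a_ij = 2(alpha_i, alpha_j)/(alpha_j, alpha_j); the resulting 3x3 Cartan matrix is
[[2, -1, -1], [-1, 2, 0], [-2, 0, 2]].
The roots have two lengths (squared-length ratio 2:1); the short ones are alpha_{1,2}. The associated Dynkin diagram is a chain of 3 nodes with a double edge at one end; the terminal node there is the unique long simple root (C_3), so the type is C_3 (the algebra sp(6)).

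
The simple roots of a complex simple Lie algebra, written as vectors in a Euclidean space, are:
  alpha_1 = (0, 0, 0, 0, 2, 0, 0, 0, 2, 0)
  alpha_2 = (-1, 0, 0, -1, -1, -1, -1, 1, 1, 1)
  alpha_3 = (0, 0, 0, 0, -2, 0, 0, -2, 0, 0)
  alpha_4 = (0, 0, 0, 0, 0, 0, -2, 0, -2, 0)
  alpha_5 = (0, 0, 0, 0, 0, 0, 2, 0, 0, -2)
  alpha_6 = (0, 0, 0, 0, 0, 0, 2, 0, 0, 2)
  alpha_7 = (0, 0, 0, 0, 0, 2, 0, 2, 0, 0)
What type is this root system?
Compute the Cartan integers a_ij = 2(alpha_i, alpha_j)/(alpha_j, alpha_j); the resulting 7x7 Cartan matrix is
[[2, 0, -1, -1, 0, 0, 0], [0, 2, 0, 0, -1, 0, 0], [-1, 0, 2, 0, 0, 0, -1], [-1, 0, 0, 2, -1, -1, 0], [0, -1, 0, -1, 2, 0, 0], [0, 0, 0, -1, 0, 2, 0], [0, 0, -1, 0, 0, 0, 2]].
All simple roots have the same length, so the diagram is simply laced. The associated Dynkin diagram is a chain of 6 nodes with one extra node attached to the third node from one end (E_7), so the type is E_7.

type E_7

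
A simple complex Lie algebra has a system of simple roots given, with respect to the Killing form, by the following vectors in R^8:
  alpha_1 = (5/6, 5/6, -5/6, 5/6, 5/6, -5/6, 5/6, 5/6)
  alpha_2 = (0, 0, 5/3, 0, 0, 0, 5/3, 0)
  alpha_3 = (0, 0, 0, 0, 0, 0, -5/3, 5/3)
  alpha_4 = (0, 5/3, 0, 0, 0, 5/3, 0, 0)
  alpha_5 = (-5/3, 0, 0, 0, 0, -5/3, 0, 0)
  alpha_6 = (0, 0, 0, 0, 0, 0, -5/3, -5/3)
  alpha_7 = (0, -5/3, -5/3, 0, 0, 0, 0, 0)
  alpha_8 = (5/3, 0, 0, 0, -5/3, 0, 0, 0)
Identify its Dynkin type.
Compute the Cartan integers a_ij = 2(alpha_i, alpha_j)/(alpha_j, alpha_j); the resulting 8x8 Cartan matrix is
[[2, 0, 0, 0, 0, -1, 0, 0], [0, 2, -1, 0, 0, -1, -1, 0], [0, -1, 2, 0, 0, 0, 0, 0], [0, 0, 0, 2, -1, 0, -1, 0], [0, 0, 0, -1, 2, 0, 0, -1], [-1, -1, 0, 0, 0, 2, 0, 0], [0, -1, 0, -1, 0, 0, 2, 0], [0, 0, 0, 0, -1, 0, 0, 2]].
All simple roots have the same length, so the diagram is simply laced. The associated Dynkin diagram is a chain of 7 nodes with one extra node attached to the third node from one end (E_8), so the type is E_8.

E8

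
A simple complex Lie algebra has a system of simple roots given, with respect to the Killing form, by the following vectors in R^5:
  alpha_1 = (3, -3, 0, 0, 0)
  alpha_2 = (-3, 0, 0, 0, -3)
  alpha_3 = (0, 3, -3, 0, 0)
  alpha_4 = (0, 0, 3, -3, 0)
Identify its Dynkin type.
A_4 (sl(5))

Compute the Cartan integers a_ij = 2(alpha_i, alpha_j)/(alpha_j, alpha_j); the resulting 4x4 Cartan matrix is
[[2, -1, -1, 0], [-1, 2, 0, 0], [-1, 0, 2, -1], [0, 0, -1, 2]].
All simple roots have the same length, so the diagram is simply laced. The associated Dynkin diagram is a chain of 4 nodes with single edges (A_4), so the type is A_4 (the algebra sl(5)).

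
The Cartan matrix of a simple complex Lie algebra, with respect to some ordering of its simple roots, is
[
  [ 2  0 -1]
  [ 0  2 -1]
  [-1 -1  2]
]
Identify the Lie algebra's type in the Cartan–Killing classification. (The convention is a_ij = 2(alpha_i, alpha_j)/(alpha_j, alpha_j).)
A_3 (sl(4))

The matrix has rank 3 with 2's on the diagonal. Reading the off-diagonal entries as Dynkin edges (a single edge where a_ij = a_ji = -1; a double or triple edge where a_ij * a_ji = 2 or 3), the diagram is a chain of 3 nodes with single edges (A_3). One simple-root ordering that puts it in standard form is (alpha_2, alpha_3, alpha_1). So the algebra is type A_3, i.e. sl(4).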